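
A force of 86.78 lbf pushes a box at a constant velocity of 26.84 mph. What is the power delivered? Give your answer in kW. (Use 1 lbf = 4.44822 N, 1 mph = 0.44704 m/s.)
Convert to SI: F = 386.017 N, v = 11.9986 m/s
P = Fv = (386.017)(11.9986) = 4631.64 W = 4.632 kW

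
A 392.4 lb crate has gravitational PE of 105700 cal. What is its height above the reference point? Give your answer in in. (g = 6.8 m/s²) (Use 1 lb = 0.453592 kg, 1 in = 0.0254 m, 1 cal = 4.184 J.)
Convert to SI: m = 177.99 kg, PE = 442249 J
h = PE/(mg) = 442249/(177.99·6.8) = 365.396 m = 14390 in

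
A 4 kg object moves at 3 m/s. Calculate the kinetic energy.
KE = ½mv² = ½(4)(3)² = 18.0 J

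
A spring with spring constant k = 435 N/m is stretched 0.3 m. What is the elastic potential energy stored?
PE = ½kx² = ½(435)(0.3)² = 19.58 J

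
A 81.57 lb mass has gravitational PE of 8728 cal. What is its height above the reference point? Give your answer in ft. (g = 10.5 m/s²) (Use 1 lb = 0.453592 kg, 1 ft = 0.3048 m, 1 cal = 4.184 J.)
Convert to SI: m = 36.9995 kg, PE = 36518.0 J
h = PE/(mg) = 36518.0/(36.9995·10.5) = 93.9986 m = 308.4 ft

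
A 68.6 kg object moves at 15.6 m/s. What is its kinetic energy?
KE = ½mv² = ½(68.6)(15.6)² = 8347 J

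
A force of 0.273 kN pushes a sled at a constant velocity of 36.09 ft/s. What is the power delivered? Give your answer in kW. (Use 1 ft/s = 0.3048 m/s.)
Convert to SI: F = 273.0 N, v = 11.0002 m/s
P = Fv = (273.0)(11.0002) = 3003.06 W = 3.003 kW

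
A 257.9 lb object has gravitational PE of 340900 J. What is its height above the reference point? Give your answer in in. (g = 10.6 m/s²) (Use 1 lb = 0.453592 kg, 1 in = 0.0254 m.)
Convert to SI: m = 116.981 kg, PE = 340900 J
h = PE/(mg) = 340900/(116.981·10.6) = 274.919 m = 10820 in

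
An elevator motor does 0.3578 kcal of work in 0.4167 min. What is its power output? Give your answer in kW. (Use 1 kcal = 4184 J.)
Convert to SI: W = 1497.04 J, t = 25.002 s
P = W/t = 1497.04/25.002 = 59.8766 W = 0.05988 kW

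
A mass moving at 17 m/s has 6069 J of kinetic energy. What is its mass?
m = 2·KE/v² = 2·6069/(17)² = 42.0 kg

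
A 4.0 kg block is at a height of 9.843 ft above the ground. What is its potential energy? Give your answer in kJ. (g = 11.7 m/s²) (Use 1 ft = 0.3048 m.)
Convert to SI: m = 4.0 kg, h = 3.00015 m
PE = mgh = (4.0)(11.7)(3.00015) = 140.407 J = 0.1404 kJ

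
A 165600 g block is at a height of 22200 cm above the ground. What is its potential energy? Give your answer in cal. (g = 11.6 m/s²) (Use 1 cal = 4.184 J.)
Convert to SI: m = 165.6 kg, h = 222.0 m
PE = mgh = (165.6)(11.6)(222.0) = 426453 J = 101900 cal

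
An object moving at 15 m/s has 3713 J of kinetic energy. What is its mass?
m = 2·KE/v² = 2·3713/(15)² = 33.0 kg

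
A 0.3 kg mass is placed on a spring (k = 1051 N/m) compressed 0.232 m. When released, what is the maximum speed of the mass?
½kx² = ½mv² ⇒ v = x√(k/m) = (0.232)√(1051/0.3) = 13.73 m/s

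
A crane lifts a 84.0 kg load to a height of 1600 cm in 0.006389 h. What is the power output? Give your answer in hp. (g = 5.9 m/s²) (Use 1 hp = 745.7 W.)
Convert to SI: m = 84.0 kg, h = 16.0 m, t = 23.0004 s
P = mgh/t = (84.0)(5.9)(16.0)/23.0004 = 344.759 W = 0.4623 hp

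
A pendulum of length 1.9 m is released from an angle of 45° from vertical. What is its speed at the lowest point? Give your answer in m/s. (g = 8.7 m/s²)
h = L(1 − cosθ) = 1.9(1 − cos45°) = 0.556497 m
v = √(2gh) = √(2·8.7·0.556497) = 3.112 m/s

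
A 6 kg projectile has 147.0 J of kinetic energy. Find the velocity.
v = √(2·KE/m) = √(2·147.0/6) = 7.0 m/s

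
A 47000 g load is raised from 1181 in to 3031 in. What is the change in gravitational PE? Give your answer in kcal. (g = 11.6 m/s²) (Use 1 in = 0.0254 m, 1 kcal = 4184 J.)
Convert to SI: m = 47.0 kg, Δh = 46.99 m
ΔPE = mgΔh = (47.0)(11.6)(46.99) = 25618.9 J = 6.123 kcal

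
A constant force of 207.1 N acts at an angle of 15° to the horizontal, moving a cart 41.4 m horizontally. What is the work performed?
W = F·d·cosθ = (207.1)(41.4)cos(15°) = 8282 J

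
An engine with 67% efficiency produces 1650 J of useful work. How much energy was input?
W_in = W_out/η = 1650/0.67 = 2463 J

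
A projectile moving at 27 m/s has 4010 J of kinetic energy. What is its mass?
m = 2·KE/v² = 2·4010/(27)² = 11.0 kg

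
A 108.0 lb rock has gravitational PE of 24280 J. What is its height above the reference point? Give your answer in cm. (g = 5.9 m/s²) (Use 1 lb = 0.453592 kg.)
Convert to SI: m = 48.9879 kg, PE = 24280.0 J
h = PE/(mg) = 24280.0/(48.9879·5.9) = 84.0055 m = 8401 cm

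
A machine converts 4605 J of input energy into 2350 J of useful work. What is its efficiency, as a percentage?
η = W_out/W_in = 2350/4605 = 51.03%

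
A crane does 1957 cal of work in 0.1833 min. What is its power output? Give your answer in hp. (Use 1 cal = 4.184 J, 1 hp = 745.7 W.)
Convert to SI: W = 8188.09 J, t = 10.998 s
P = W/t = 8188.09/10.998 = 744.507 W = 0.9984 hp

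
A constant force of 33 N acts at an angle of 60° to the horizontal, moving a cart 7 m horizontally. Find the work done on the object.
W = F·d·cosθ = (33)(7)cos(60°) = 115.5 J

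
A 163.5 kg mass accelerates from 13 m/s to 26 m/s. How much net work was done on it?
W = ΔKE = ½m(v₂² − v₁²) = ½(163.5)(26² − 13²) = 41447.25 J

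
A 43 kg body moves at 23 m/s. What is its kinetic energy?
KE = ½mv² = ½(43)(23)² = 11373.5 J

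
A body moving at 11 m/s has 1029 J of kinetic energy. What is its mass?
m = 2·KE/v² = 2·1029/(11)² = 17.01 kg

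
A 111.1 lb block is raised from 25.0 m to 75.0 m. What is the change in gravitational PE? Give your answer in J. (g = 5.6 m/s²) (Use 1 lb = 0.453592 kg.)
Convert to SI: m = 50.3941 kg, Δh = 50.0 m
ΔPE = mgΔh = (50.3941)(5.6)(50.0) = 14110 J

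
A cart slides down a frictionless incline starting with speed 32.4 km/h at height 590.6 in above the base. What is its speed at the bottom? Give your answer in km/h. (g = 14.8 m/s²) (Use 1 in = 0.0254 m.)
Convert to SI: v₀ = 9.0 m/s, h = 15.0012 m
½mv₀² + mgh = ½mv² ⇒ v = √(v₀² + 2gh) = √(9.0² + 2·14.8·15.0012) = 22.9137 m/s = 82.49 km/h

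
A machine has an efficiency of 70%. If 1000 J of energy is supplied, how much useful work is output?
W_out = η·W_in = 0.7·1000 = 700.0 J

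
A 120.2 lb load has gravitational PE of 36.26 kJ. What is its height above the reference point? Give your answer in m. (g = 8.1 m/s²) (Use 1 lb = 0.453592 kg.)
Convert to SI: m = 54.5218 kg, PE = 36260.0 J
h = PE/(mg) = 36260.0/(54.5218·8.1) = 82.11 m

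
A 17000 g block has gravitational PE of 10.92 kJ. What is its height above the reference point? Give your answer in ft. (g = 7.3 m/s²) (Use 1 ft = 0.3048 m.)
Convert to SI: m = 17.0 kg, PE = 10920.0 J
h = PE/(mg) = 10920.0/(17.0·7.3) = 87.9936 m = 288.7 ft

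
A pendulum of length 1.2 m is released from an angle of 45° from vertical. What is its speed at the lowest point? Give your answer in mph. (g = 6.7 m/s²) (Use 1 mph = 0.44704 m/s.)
h = L(1 − cosθ) = 1.2(1 − cos45°) = 0.351472 m
v = √(2gh) = √(2·6.7·0.351472) = 2.17019 m/s = 4.855 mph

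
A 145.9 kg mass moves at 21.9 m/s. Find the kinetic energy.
KE = ½mv² = ½(145.9)(21.9)² = 34990 J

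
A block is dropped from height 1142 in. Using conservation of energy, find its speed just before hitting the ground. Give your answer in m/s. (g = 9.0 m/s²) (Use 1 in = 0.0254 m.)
Convert to SI: h = 29.0068 m
mgh = ½mv² ⇒ v = √(2gh) = √(2·9.0·29.0068) = 22.85 m/s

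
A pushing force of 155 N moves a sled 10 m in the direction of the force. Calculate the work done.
W = F·d = (155)(10) = 1550 J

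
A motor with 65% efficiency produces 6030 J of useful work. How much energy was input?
W_in = W_out/η = 6030/0.65 = 9277 J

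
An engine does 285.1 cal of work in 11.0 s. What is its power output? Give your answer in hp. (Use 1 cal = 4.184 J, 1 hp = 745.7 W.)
Convert to SI: W = 1192.86 J, t = 11.0 s
P = W/t = 1192.86/11.0 = 108.442 W = 0.1454 hp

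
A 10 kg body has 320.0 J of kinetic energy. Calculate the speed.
v = √(2·KE/m) = √(2·320.0/10) = 8.0 m/s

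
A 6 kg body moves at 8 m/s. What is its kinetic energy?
KE = ½mv² = ½(6)(8)² = 192.0 J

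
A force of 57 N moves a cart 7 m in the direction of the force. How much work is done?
W = F·d = (57)(7) = 399.0 J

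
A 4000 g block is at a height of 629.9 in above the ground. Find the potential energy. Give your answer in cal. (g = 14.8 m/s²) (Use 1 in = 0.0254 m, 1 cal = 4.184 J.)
Convert to SI: m = 4.0 kg, h = 15.9995 m
PE = mgh = (4.0)(14.8)(15.9995) = 947.168 J = 226.4 cal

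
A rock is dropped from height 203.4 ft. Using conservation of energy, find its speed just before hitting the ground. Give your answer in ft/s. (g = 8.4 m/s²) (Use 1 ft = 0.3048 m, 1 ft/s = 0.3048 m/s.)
Convert to SI: h = 61.9963 m
mgh = ½mv² ⇒ v = √(2gh) = √(2·8.4·61.9963) = 32.2729 m/s = 105.9 ft/s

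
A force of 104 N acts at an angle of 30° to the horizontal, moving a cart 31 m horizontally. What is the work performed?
W = F·d·cosθ = (104)(31)cos(30°) = 2792 J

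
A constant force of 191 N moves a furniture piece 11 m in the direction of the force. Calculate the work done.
W = F·d = (191)(11) = 2101 J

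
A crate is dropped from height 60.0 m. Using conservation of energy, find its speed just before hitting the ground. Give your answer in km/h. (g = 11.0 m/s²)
mgh = ½mv² ⇒ v = √(2gh) = √(2·11.0·60.0) = 36.3318 m/s = 130.8 km/h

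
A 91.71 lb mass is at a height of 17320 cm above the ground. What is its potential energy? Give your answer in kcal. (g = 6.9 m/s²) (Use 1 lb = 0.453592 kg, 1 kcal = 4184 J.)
Convert to SI: m = 41.5989 kg, h = 173.2 m
PE = mgh = (41.5989)(6.9)(173.2) = 49714.0 J = 11.88 kcal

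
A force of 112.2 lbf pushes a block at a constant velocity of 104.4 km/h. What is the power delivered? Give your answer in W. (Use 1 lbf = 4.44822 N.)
Convert to SI: F = 499.09 N, v = 29.0 m/s
P = Fv = (499.09)(29.0) = 14470 W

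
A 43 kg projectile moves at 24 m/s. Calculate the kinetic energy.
KE = ½mv² = ½(43)(24)² = 12384.0 J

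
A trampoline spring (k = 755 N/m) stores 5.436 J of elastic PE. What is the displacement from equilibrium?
x = √(2·PE/k) = √(2·5.436/755) = 0.12 m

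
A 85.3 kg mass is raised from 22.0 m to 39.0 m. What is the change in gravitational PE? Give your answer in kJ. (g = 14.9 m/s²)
ΔPE = mgΔh = (85.3)(14.9)(17.0) = 21606.5 J = 21.61 kJ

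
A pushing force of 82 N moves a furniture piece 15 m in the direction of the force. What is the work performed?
W = F·d = (82)(15) = 1230 J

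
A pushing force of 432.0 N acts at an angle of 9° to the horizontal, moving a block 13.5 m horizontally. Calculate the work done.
W = F·d·cosθ = (432.0)(13.5)cos(9°) = 5760 J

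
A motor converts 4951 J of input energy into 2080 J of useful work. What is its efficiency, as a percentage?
η = W_out/W_in = 2080/4951 = 42.01%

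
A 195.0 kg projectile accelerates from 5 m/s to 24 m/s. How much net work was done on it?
W = ΔKE = ½m(v₂² − v₁²) = ½(195.0)(24² − 5²) = 53722.5 J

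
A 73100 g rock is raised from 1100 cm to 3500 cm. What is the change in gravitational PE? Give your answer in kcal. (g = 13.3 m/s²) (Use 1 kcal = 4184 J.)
Convert to SI: m = 73.1 kg, Δh = 24.0 m
ΔPE = mgΔh = (73.1)(13.3)(24.0) = 23333.5 J = 5.577 kcal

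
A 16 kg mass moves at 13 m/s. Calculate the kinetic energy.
KE = ½mv² = ½(16)(13)² = 1352.0 J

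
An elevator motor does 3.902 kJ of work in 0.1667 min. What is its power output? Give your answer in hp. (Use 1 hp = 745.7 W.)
Convert to SI: W = 3902.0 J, t = 10.002 s
P = W/t = 3902.0/10.002 = 390.122 W = 0.5232 hp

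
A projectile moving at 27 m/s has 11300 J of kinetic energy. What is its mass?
m = 2·KE/v² = 2·11300/(27)² = 31.0 kg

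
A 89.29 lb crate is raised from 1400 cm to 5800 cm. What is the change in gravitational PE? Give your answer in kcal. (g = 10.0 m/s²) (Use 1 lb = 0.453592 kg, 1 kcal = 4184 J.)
Convert to SI: m = 40.5012 kg, Δh = 44.0 m
ΔPE = mgΔh = (40.5012)(10.0)(44.0) = 17820.5 J = 4.259 kcal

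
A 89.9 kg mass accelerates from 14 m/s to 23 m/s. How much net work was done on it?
W = ΔKE = ½m(v₂² − v₁²) = ½(89.9)(23² − 14²) = 14968.35 J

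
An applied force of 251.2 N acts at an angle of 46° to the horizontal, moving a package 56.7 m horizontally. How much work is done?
W = F·d·cosθ = (251.2)(56.7)cos(46°) = 9894 J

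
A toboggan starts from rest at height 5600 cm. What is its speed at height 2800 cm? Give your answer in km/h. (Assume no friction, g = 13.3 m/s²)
Convert to SI: h₁−h₂ = 28.0 m
mgh₁ = mgh₂ + ½mv² ⇒ v = √(2g(h₁−h₂)) = √(2·13.3·28.0) = 27.291 m/s = 98.25 km/h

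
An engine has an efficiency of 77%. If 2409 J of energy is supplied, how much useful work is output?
W_out = η·W_in = 0.77·2409 = 1854.93 J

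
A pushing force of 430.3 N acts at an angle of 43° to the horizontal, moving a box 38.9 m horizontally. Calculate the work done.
W = F·d·cosθ = (430.3)(38.9)cos(43°) = 12240 J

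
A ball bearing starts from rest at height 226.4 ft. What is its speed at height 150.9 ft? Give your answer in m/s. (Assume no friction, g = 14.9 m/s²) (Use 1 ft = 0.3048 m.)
Convert to SI: h₁−h₂ = 23.0124 m
mgh₁ = mgh₂ + ½mv² ⇒ v = √(2g(h₁−h₂)) = √(2·14.9·23.0124) = 26.19 m/s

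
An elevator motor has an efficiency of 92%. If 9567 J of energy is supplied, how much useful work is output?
W_out = η·W_in = 0.92·9567 = 8801.64 J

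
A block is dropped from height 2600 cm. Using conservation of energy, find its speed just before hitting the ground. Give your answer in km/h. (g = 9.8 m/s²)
Convert to SI: h = 26.0 m
mgh = ½mv² ⇒ v = √(2gh) = √(2·9.8·26.0) = 22.5743 m/s = 81.27 km/h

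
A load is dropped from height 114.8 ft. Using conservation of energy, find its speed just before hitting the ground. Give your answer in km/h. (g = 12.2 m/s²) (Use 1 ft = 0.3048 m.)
Convert to SI: h = 34.991 m
mgh = ½mv² ⇒ v = √(2gh) = √(2·12.2·34.991) = 29.2195 m/s = 105.2 km/h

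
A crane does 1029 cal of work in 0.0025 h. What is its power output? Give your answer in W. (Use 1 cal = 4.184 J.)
Convert to SI: W = 4305.34 J, t = 9.0 s
P = W/t = 4305.34/9.0 = 478.4 W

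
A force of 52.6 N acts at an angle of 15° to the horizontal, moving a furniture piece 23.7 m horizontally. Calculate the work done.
W = F·d·cosθ = (52.6)(23.7)cos(15°) = 1204 J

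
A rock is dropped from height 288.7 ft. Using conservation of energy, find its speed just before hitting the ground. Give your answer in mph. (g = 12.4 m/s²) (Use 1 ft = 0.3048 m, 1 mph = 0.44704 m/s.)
Convert to SI: h = 87.9958 m
mgh = ½mv² ⇒ v = √(2gh) = √(2·12.4·87.9958) = 46.715 m/s = 104.5 mph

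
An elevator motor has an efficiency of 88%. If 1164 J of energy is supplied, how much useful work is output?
W_out = η·W_in = 0.88·1164 = 1024.32 J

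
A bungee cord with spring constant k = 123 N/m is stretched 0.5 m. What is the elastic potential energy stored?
PE = ½kx² = ½(123)(0.5)² = 15.38 J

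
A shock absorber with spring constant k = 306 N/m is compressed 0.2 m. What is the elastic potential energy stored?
PE = ½kx² = ½(306)(0.2)² = 6.12 J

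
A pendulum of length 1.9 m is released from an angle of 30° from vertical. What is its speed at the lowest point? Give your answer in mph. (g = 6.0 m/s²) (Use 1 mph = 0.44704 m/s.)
h = L(1 − cosθ) = 1.9(1 − cos30°) = 0.254552 m
v = √(2gh) = √(2·6.0·0.254552) = 1.74775 m/s = 3.91 mph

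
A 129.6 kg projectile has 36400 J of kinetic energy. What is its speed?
v = √(2·KE/m) = √(2·36400/129.6) = 23.7 m/s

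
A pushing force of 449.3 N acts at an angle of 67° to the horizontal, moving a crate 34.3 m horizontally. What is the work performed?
W = F·d·cosθ = (449.3)(34.3)cos(67°) = 6022 J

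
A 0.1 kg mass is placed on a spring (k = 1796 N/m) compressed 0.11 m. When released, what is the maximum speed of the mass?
½kx² = ½mv² ⇒ v = x√(k/m) = (0.11)√(1796/0.1) = 14.74 m/s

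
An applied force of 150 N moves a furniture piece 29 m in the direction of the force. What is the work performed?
W = F·d = (150)(29) = 4350 J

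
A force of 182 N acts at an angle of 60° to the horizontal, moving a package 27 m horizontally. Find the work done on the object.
W = F·d·cosθ = (182)(27)cos(60°) = 2457 J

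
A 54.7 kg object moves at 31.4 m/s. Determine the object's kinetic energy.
KE = ½mv² = ½(54.7)(31.4)² = 26970 J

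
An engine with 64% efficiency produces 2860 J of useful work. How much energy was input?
W_in = W_out/η = 2860/0.64 = 4469 J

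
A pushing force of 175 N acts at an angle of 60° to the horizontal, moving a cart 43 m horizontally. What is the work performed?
W = F·d·cosθ = (175)(43)cos(60°) = 3763 J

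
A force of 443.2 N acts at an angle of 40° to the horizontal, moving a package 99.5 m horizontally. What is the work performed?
W = F·d·cosθ = (443.2)(99.5)cos(40°) = 33780 J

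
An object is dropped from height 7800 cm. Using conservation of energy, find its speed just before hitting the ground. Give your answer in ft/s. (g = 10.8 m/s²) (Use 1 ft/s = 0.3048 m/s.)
Convert to SI: h = 78.0 m
mgh = ½mv² ⇒ v = √(2gh) = √(2·10.8·78.0) = 41.0463 m/s = 134.7 ft/s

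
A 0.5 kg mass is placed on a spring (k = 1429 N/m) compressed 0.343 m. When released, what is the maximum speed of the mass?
½kx² = ½mv² ⇒ v = x√(k/m) = (0.343)√(1429/0.5) = 18.34 m/s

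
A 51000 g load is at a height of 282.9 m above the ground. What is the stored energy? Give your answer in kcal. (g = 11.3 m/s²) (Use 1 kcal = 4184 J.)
Convert to SI: m = 51.0 kg, h = 282.9 m
PE = mgh = (51.0)(11.3)(282.9) = 163035 J = 38.97 kcal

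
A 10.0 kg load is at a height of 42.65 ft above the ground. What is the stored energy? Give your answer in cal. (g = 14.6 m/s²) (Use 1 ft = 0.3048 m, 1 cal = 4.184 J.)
Convert to SI: m = 10.0 kg, h = 12.9997 m
PE = mgh = (10.0)(14.6)(12.9997) = 1897.96 J = 453.6 cal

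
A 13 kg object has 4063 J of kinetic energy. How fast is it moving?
v = √(2·KE/m) = √(2·4063/13) = 25.0 m/s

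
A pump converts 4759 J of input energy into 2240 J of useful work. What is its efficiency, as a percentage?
η = W_out/W_in = 2240/4759 = 47.07%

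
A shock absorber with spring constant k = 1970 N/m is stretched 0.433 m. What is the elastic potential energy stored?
PE = ½kx² = ½(1970)(0.433)² = 184.7 J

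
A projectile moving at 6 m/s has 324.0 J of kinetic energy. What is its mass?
m = 2·KE/v² = 2·324.0/(6)² = 18.0 kg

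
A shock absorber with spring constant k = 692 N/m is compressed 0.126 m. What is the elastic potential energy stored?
PE = ½kx² = ½(692)(0.126)² = 5.493 J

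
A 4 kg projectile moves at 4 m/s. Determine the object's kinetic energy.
KE = ½mv² = ½(4)(4)² = 32.0 J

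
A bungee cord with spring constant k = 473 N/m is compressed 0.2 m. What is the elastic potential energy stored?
PE = ½kx² = ½(473)(0.2)² = 9.46 J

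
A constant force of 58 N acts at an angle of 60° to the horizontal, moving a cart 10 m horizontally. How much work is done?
W = F·d·cosθ = (58)(10)cos(60°) = 290.0 J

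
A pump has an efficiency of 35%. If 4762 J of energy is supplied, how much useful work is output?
W_out = η·W_in = 0.35·4762 = 1666.7 J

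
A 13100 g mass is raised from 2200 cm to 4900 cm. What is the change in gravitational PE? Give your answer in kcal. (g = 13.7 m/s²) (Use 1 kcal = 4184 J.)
Convert to SI: m = 13.1 kg, Δh = 27.0 m
ΔPE = mgΔh = (13.1)(13.7)(27.0) = 4845.69 J = 1.158 kcal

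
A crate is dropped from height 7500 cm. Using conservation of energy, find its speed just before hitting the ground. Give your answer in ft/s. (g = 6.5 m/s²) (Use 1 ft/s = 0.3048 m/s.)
Convert to SI: h = 75.0 m
mgh = ½mv² ⇒ v = √(2gh) = √(2·6.5·75.0) = 31.225 m/s = 102.4 ft/s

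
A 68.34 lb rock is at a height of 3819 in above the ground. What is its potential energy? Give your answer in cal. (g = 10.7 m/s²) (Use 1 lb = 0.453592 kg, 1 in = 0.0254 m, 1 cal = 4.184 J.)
Convert to SI: m = 30.9985 kg, h = 97.0026 m
PE = mgh = (30.9985)(10.7)(97.0026) = 32174.2 J = 7690 cal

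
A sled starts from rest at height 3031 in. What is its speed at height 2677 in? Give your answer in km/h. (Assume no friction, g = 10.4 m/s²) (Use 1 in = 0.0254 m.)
Convert to SI: h₁−h₂ = 8.9916 m
mgh₁ = mgh₂ + ½mv² ⇒ v = √(2g(h₁−h₂)) = √(2·10.4·8.9916) = 13.6757 m/s = 49.23 km/h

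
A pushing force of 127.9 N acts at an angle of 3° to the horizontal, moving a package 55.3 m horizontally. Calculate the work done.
W = F·d·cosθ = (127.9)(55.3)cos(3°) = 7063 J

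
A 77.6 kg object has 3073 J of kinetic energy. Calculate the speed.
v = √(2·KE/m) = √(2·3073/77.6) = 8.899 m/s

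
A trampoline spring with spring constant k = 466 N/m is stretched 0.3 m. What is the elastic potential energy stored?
PE = ½kx² = ½(466)(0.3)² = 20.97 J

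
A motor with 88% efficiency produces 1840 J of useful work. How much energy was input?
W_in = W_out/η = 1840/0.88 = 2091 J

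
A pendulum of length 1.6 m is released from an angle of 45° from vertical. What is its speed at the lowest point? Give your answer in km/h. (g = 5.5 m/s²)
h = L(1 − cosθ) = 1.6(1 − cos45°) = 0.468629 m
v = √(2gh) = √(2·5.5·0.468629) = 2.27045 m/s = 8.174 km/h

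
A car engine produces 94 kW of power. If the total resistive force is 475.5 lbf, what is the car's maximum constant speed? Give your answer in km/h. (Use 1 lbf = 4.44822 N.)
Convert to SI: F = 2115.13 N
P = Fv ⇒ v = P/F = 94000 W/2115.13 N = 44.4417 m/s = 160.0 km/h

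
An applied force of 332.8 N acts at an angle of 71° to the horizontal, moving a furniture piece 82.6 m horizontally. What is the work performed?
W = F·d·cosθ = (332.8)(82.6)cos(71°) = 8950 J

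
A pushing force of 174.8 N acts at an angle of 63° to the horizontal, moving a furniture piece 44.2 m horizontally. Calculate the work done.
W = F·d·cosθ = (174.8)(44.2)cos(63°) = 3508 J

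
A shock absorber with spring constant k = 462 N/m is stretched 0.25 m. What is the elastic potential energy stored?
PE = ½kx² = ½(462)(0.25)² = 14.44 J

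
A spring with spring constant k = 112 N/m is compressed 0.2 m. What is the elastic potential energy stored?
PE = ½kx² = ½(112)(0.2)² = 2.24 J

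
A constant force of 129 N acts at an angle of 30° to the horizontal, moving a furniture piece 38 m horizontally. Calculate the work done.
W = F·d·cosθ = (129)(38)cos(30°) = 4245 J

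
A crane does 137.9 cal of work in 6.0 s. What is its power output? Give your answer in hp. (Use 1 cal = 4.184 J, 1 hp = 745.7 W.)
Convert to SI: W = 576.974 J, t = 6.0 s
P = W/t = 576.974/6.0 = 96.1623 W = 0.129 hp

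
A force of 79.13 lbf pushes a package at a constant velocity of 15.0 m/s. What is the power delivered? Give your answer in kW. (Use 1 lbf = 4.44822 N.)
Convert to SI: F = 351.988 N, v = 15.0 m/s
P = Fv = (351.988)(15.0) = 5279.81 W = 5.28 kW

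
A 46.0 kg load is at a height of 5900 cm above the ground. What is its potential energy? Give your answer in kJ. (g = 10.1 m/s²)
Convert to SI: m = 46.0 kg, h = 59.0 m
PE = mgh = (46.0)(10.1)(59.0) = 27411.4 J = 27.41 kJ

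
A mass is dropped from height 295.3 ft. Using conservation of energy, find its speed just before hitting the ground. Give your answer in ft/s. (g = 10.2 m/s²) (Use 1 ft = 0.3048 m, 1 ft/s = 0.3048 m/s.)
Convert to SI: h = 90.0074 m
mgh = ½mv² ⇒ v = √(2gh) = √(2·10.2·90.0074) = 42.8503 m/s = 140.6 ft/s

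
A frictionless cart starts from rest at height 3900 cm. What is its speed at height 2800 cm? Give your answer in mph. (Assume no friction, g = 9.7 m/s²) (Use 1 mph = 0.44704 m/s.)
Convert to SI: h₁−h₂ = 11.0 m
mgh₁ = mgh₂ + ½mv² ⇒ v = √(2g(h₁−h₂)) = √(2·9.7·11.0) = 14.6082 m/s = 32.68 mph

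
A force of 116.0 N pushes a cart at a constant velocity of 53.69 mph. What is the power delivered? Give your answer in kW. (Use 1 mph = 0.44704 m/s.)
Convert to SI: F = 116.0 N, v = 24.0016 m/s
P = Fv = (116.0)(24.0016) = 2784.18 W = 2.784 kW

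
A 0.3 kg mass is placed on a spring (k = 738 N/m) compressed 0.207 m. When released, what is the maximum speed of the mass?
½kx² = ½mv² ⇒ v = x√(k/m) = (0.207)√(738/0.3) = 10.27 m/s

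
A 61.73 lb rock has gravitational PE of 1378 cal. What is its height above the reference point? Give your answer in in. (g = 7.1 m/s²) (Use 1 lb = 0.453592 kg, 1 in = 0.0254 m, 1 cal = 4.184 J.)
Convert to SI: m = 28.0002 kg, PE = 5765.55 J
h = PE/(mg) = 5765.55/(28.0002·7.1) = 29.0015 m = 1142 in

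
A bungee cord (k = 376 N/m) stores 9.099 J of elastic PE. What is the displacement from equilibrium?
x = √(2·PE/k) = √(2·9.099/376) = 0.22 m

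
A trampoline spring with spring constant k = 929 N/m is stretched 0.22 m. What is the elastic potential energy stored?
PE = ½kx² = ½(929)(0.22)² = 22.48 J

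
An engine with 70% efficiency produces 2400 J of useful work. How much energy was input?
W_in = W_out/η = 2400/0.7 = 3429 J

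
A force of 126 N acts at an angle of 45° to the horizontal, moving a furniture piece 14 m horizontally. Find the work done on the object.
W = F·d·cosθ = (126)(14)cos(45°) = 1247 J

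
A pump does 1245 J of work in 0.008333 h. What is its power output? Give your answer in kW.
Convert to SI: W = 1245.0 J, t = 29.9988 s
P = W/t = 1245.0/29.9988 = 41.5017 W = 0.0415 kW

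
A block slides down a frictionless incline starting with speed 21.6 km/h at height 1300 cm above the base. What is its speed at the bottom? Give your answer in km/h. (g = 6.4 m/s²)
Convert to SI: v₀ = 6.0 m/s, h = 13.0 m
½mv₀² + mgh = ½mv² ⇒ v = √(v₀² + 2gh) = √(6.0² + 2·6.4·13.0) = 14.2267 m/s = 51.22 km/h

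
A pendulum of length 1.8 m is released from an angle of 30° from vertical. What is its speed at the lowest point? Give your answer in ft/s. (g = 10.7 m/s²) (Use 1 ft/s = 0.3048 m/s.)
h = L(1 − cosθ) = 1.8(1 − cos30°) = 0.241154 m
v = √(2gh) = √(2·10.7·0.241154) = 2.27172 m/s = 7.453 ft/s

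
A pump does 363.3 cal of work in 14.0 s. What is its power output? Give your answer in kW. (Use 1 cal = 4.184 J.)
Convert to SI: W = 1520.05 J, t = 14.0 s
P = W/t = 1520.05/14.0 = 108.575 W = 0.1086 kW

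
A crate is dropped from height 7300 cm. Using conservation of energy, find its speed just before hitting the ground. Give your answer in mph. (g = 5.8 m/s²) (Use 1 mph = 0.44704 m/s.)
Convert to SI: h = 73.0 m
mgh = ½mv² ⇒ v = √(2gh) = √(2·5.8·73.0) = 29.0998 m/s = 65.09 mph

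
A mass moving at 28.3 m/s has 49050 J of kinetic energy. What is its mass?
m = 2·KE/v² = 2·49050/(28.3)² = 122.5 kg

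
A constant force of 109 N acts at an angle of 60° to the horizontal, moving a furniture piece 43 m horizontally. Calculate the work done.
W = F·d·cosθ = (109)(43)cos(60°) = 2344 J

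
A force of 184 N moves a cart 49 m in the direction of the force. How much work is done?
W = F·d = (184)(49) = 9016 J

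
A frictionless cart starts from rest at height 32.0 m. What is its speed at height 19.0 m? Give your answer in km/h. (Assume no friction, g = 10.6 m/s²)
mgh₁ = mgh₂ + ½mv² ⇒ v = √(2g(h₁−h₂)) = √(2·10.6·13.0) = 16.6012 m/s = 59.76 km/h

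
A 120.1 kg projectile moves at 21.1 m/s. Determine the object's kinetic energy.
KE = ½mv² = ½(120.1)(21.1)² = 26730 J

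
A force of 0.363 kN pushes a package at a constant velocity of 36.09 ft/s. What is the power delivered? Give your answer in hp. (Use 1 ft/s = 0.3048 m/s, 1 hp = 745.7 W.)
Convert to SI: F = 363.0 N, v = 11.0002 m/s
P = Fv = (363.0)(11.0002) = 3993.08 W = 5.355 hp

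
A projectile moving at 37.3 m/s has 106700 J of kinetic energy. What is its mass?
m = 2·KE/v² = 2·106700/(37.3)² = 153.4 kg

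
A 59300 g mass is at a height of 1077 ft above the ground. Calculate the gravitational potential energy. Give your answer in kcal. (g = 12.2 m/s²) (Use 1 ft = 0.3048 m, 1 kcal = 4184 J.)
Convert to SI: m = 59.3 kg, h = 328.27 m
PE = mgh = (59.3)(12.2)(328.27) = 237490 J = 56.76 kcal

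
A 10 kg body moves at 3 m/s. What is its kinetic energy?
KE = ½mv² = ½(10)(3)² = 45.0 J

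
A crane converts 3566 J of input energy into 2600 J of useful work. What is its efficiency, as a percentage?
η = W_out/W_in = 2600/3566 = 72.91%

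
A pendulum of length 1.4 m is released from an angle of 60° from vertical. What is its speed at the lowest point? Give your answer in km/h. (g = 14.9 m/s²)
h = L(1 − cosθ) = 1.4(1 − cos60°) = 0.7 m
v = √(2gh) = √(2·14.9·0.7) = 4.56727 m/s = 16.44 km/h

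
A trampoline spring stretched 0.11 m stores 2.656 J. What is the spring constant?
k = 2·PE/x² = 2·2.656/(0.11)² = 439.0 N/m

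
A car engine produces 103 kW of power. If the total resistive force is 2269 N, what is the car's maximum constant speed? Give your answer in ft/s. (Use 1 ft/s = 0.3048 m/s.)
P = Fv ⇒ v = P/F = 103000 W/2269.0 N = 45.3944 m/s = 148.9 ft/s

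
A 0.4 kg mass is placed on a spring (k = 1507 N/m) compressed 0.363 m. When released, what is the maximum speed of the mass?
½kx² = ½mv² ⇒ v = x√(k/m) = (0.363)√(1507/0.4) = 22.28 m/s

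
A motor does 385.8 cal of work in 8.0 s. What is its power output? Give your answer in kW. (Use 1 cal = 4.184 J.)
Convert to SI: W = 1614.19 J, t = 8.0 s
P = W/t = 1614.19/8.0 = 201.773 W = 0.2018 kW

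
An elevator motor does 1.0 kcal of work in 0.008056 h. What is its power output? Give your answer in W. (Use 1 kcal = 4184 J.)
Convert to SI: W = 4184.0 J, t = 29.0016 s
P = W/t = 4184.0/29.0016 = 144.3 W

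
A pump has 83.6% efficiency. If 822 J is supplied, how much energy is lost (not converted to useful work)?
W_lost = W_in(1 − η) = 822·(1 − 0.836) = 134.8 J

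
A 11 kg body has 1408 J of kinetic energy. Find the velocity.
v = √(2·KE/m) = √(2·1408/11) = 16.0 m/s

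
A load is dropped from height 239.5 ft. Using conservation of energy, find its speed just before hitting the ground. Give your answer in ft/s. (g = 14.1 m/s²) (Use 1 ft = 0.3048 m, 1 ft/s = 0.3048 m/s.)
Convert to SI: h = 72.9996 m
mgh = ½mv² ⇒ v = √(2gh) = √(2·14.1·72.9996) = 45.3717 m/s = 148.9 ft/s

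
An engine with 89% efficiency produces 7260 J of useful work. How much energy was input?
W_in = W_out/η = 7260/0.89 = 8157 J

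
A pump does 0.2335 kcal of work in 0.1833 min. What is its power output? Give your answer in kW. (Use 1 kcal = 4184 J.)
Convert to SI: W = 976.964 J, t = 10.998 s
P = W/t = 976.964/10.998 = 88.8311 W = 0.08883 kW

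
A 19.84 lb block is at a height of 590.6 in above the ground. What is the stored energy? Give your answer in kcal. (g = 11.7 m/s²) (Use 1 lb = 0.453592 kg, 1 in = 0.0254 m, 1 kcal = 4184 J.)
Convert to SI: m = 8.99927 kg, h = 15.0012 m
PE = mgh = (8.99927)(11.7)(15.0012) = 1579.5 J = 0.3775 kcal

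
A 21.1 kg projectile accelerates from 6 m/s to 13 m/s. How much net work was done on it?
W = ΔKE = ½m(v₂² − v₁²) = ½(21.1)(13² − 6²) = 1403.15 J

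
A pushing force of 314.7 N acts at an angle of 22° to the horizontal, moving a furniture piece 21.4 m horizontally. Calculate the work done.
W = F·d·cosθ = (314.7)(21.4)cos(22°) = 6244 J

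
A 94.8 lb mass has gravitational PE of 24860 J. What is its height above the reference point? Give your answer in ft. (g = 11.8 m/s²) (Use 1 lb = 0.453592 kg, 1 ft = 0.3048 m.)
Convert to SI: m = 43.0005 kg, PE = 24860.0 J
h = PE/(mg) = 24860.0/(43.0005·11.8) = 48.9943 m = 160.7 ft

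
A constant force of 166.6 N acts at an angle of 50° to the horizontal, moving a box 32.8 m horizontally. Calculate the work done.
W = F·d·cosθ = (166.6)(32.8)cos(50°) = 3513 J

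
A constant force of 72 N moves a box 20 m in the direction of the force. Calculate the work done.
W = F·d = (72)(20) = 1440 J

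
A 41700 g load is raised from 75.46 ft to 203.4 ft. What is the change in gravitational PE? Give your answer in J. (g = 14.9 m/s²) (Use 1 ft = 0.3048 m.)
Convert to SI: m = 41.7 kg, Δh = 38.9961 m
ΔPE = mgΔh = (41.7)(14.9)(38.9961) = 24230 J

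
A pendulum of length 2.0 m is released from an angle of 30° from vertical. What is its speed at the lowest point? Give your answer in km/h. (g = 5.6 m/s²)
h = L(1 − cosθ) = 2.0(1 − cos30°) = 0.267949 m
v = √(2gh) = √(2·5.6·0.267949) = 1.73235 m/s = 6.236 km/h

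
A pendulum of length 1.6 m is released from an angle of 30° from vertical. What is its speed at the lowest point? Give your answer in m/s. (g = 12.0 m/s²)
h = L(1 − cosθ) = 1.6(1 − cos30°) = 0.214359 m
v = √(2gh) = √(2·12.0·0.214359) = 2.268 m/s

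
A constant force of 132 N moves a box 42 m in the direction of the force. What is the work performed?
W = F·d = (132)(42) = 5544 J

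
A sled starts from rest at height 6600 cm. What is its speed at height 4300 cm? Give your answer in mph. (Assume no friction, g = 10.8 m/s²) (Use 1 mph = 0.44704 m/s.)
Convert to SI: h₁−h₂ = 23.0 m
mgh₁ = mgh₂ + ½mv² ⇒ v = √(2g(h₁−h₂)) = √(2·10.8·23.0) = 22.289 m/s = 49.86 mph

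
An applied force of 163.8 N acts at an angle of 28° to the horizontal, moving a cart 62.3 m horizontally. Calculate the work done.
W = F·d·cosθ = (163.8)(62.3)cos(28°) = 9010 J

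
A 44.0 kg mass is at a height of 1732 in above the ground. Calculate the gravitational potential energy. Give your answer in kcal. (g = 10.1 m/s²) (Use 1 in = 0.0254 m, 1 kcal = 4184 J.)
Convert to SI: m = 44.0 kg, h = 43.9928 m
PE = mgh = (44.0)(10.1)(43.9928) = 19550.4 J = 4.673 kcal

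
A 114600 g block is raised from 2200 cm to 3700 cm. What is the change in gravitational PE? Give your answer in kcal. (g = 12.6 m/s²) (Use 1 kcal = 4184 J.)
Convert to SI: m = 114.6 kg, Δh = 15.0 m
ΔPE = mgΔh = (114.6)(12.6)(15.0) = 21659.4 J = 5.177 kcal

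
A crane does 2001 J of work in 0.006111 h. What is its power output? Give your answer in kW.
Convert to SI: W = 2001.0 J, t = 21.9996 s
P = W/t = 2001.0/21.9996 = 90.9562 W = 0.09096 kW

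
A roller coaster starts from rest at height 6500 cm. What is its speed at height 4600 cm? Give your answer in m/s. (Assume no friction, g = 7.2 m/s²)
Convert to SI: h₁−h₂ = 19.0 m
mgh₁ = mgh₂ + ½mv² ⇒ v = √(2g(h₁−h₂)) = √(2·7.2·19.0) = 16.54 m/s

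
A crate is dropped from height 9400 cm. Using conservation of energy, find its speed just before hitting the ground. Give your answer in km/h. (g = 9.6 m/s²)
Convert to SI: h = 94.0 m
mgh = ½mv² ⇒ v = √(2gh) = √(2·9.6·94.0) = 42.4829 m/s = 152.9 km/h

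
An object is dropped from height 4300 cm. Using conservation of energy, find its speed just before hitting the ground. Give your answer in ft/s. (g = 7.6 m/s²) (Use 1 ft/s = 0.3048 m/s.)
Convert to SI: h = 43.0 m
mgh = ½mv² ⇒ v = √(2gh) = √(2·7.6·43.0) = 25.5656 m/s = 83.88 ft/s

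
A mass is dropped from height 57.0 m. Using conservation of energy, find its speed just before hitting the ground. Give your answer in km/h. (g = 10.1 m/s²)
mgh = ½mv² ⇒ v = √(2gh) = √(2·10.1·57.0) = 33.9323 m/s = 122.2 km/h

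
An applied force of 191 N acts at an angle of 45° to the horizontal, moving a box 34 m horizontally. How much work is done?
W = F·d·cosθ = (191)(34)cos(45°) = 4592 J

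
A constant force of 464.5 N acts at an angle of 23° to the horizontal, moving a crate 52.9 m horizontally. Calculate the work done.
W = F·d·cosθ = (464.5)(52.9)cos(23°) = 22620 J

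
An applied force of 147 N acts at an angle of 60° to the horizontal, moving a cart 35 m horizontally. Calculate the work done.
W = F·d·cosθ = (147)(35)cos(60°) = 2573 J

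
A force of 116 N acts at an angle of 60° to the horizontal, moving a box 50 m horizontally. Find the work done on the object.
W = F·d·cosθ = (116)(50)cos(60°) = 2900 J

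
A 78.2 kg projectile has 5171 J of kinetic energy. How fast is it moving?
v = √(2·KE/m) = √(2·5171/78.2) = 11.5 m/s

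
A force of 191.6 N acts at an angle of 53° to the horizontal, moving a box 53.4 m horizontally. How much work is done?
W = F·d·cosθ = (191.6)(53.4)cos(53°) = 6157 J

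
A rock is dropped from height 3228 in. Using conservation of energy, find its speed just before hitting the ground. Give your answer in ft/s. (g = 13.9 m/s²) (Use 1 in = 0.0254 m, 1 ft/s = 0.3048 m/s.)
Convert to SI: h = 81.9912 m
mgh = ½mv² ⇒ v = √(2gh) = √(2·13.9·81.9912) = 47.7426 m/s = 156.6 ft/s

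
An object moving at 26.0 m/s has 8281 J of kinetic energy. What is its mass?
m = 2·KE/v² = 2·8281/(26.0)² = 24.5 kg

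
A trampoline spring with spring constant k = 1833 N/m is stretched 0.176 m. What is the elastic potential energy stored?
PE = ½kx² = ½(1833)(0.176)² = 28.39 J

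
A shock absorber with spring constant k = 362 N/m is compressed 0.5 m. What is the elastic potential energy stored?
PE = ½kx² = ½(362)(0.5)² = 45.25 J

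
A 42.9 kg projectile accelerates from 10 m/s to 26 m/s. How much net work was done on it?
W = ΔKE = ½m(v₂² − v₁²) = ½(42.9)(26² − 10²) = 12355.2 J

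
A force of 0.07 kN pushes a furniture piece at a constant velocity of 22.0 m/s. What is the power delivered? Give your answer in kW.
Convert to SI: F = 70.0 N, v = 22.0 m/s
P = Fv = (70.0)(22.0) = 1540.0 W = 1.54 kW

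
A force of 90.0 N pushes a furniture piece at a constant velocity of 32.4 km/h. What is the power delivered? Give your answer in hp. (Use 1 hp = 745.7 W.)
Convert to SI: F = 90.0 N, v = 9.0 m/s
P = Fv = (90.0)(9.0) = 810.0 W = 1.086 hp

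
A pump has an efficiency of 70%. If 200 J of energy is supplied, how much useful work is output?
W_out = η·W_in = 0.7·200 = 140.0 J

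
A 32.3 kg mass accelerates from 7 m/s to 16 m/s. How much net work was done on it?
W = ΔKE = ½m(v₂² − v₁²) = ½(32.3)(16² − 7²) = 3343.05 J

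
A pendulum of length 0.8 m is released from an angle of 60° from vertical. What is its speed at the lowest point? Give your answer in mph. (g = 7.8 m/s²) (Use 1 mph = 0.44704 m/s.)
h = L(1 − cosθ) = 0.8(1 − cos60°) = 0.4 m
v = √(2gh) = √(2·7.8·0.4) = 2.498 m/s = 5.588 mph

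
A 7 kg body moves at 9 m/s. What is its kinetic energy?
KE = ½mv² = ½(7)(9)² = 283.5 J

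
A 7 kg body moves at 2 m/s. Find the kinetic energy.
KE = ½mv² = ½(7)(2)² = 14.0 J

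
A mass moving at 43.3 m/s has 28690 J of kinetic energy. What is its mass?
m = 2·KE/v² = 2·28690/(43.3)² = 30.6 kg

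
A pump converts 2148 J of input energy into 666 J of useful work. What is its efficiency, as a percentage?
η = W_out/W_in = 666/2148 = 31.01%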